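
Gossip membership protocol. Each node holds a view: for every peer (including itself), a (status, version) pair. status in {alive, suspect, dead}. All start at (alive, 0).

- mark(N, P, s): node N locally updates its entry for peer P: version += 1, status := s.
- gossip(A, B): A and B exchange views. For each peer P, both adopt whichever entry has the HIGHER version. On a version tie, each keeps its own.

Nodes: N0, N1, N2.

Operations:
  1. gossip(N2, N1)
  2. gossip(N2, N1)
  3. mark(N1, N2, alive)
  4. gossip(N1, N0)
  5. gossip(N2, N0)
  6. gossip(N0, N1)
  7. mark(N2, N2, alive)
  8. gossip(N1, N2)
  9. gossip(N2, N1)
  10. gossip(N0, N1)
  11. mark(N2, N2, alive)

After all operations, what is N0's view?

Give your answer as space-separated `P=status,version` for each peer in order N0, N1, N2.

Op 1: gossip N2<->N1 -> N2.N0=(alive,v0) N2.N1=(alive,v0) N2.N2=(alive,v0) | N1.N0=(alive,v0) N1.N1=(alive,v0) N1.N2=(alive,v0)
Op 2: gossip N2<->N1 -> N2.N0=(alive,v0) N2.N1=(alive,v0) N2.N2=(alive,v0) | N1.N0=(alive,v0) N1.N1=(alive,v0) N1.N2=(alive,v0)
Op 3: N1 marks N2=alive -> (alive,v1)
Op 4: gossip N1<->N0 -> N1.N0=(alive,v0) N1.N1=(alive,v0) N1.N2=(alive,v1) | N0.N0=(alive,v0) N0.N1=(alive,v0) N0.N2=(alive,v1)
Op 5: gossip N2<->N0 -> N2.N0=(alive,v0) N2.N1=(alive,v0) N2.N2=(alive,v1) | N0.N0=(alive,v0) N0.N1=(alive,v0) N0.N2=(alive,v1)
Op 6: gossip N0<->N1 -> N0.N0=(alive,v0) N0.N1=(alive,v0) N0.N2=(alive,v1) | N1.N0=(alive,v0) N1.N1=(alive,v0) N1.N2=(alive,v1)
Op 7: N2 marks N2=alive -> (alive,v2)
Op 8: gossip N1<->N2 -> N1.N0=(alive,v0) N1.N1=(alive,v0) N1.N2=(alive,v2) | N2.N0=(alive,v0) N2.N1=(alive,v0) N2.N2=(alive,v2)
Op 9: gossip N2<->N1 -> N2.N0=(alive,v0) N2.N1=(alive,v0) N2.N2=(alive,v2) | N1.N0=(alive,v0) N1.N1=(alive,v0) N1.N2=(alive,v2)
Op 10: gossip N0<->N1 -> N0.N0=(alive,v0) N0.N1=(alive,v0) N0.N2=(alive,v2) | N1.N0=(alive,v0) N1.N1=(alive,v0) N1.N2=(alive,v2)
Op 11: N2 marks N2=alive -> (alive,v3)

Answer: N0=alive,0 N1=alive,0 N2=alive,2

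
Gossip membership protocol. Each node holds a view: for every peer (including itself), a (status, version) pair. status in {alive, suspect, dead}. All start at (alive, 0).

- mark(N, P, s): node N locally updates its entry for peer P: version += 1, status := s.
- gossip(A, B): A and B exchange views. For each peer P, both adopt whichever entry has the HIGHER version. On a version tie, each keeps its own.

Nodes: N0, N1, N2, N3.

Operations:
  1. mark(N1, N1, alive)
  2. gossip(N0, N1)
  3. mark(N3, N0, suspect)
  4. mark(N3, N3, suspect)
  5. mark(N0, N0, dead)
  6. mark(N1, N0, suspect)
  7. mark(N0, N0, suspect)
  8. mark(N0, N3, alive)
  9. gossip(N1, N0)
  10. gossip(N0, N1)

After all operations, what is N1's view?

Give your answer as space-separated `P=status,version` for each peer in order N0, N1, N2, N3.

Answer: N0=suspect,2 N1=alive,1 N2=alive,0 N3=alive,1

Derivation:
Op 1: N1 marks N1=alive -> (alive,v1)
Op 2: gossip N0<->N1 -> N0.N0=(alive,v0) N0.N1=(alive,v1) N0.N2=(alive,v0) N0.N3=(alive,v0) | N1.N0=(alive,v0) N1.N1=(alive,v1) N1.N2=(alive,v0) N1.N3=(alive,v0)
Op 3: N3 marks N0=suspect -> (suspect,v1)
Op 4: N3 marks N3=suspect -> (suspect,v1)
Op 5: N0 marks N0=dead -> (dead,v1)
Op 6: N1 marks N0=suspect -> (suspect,v1)
Op 7: N0 marks N0=suspect -> (suspect,v2)
Op 8: N0 marks N3=alive -> (alive,v1)
Op 9: gossip N1<->N0 -> N1.N0=(suspect,v2) N1.N1=(alive,v1) N1.N2=(alive,v0) N1.N3=(alive,v1) | N0.N0=(suspect,v2) N0.N1=(alive,v1) N0.N2=(alive,v0) N0.N3=(alive,v1)
Op 10: gossip N0<->N1 -> N0.N0=(suspect,v2) N0.N1=(alive,v1) N0.N2=(alive,v0) N0.N3=(alive,v1) | N1.N0=(suspect,v2) N1.N1=(alive,v1) N1.N2=(alive,v0) N1.N3=(alive,v1)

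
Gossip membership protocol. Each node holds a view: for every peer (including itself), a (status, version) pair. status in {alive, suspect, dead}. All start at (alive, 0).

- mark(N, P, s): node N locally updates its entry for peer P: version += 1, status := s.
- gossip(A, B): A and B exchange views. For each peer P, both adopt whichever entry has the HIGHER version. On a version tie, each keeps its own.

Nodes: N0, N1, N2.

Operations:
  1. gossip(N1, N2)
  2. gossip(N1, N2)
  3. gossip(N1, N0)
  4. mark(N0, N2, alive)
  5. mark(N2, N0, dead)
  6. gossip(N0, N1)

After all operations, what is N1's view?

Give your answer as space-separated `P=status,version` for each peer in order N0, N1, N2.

Op 1: gossip N1<->N2 -> N1.N0=(alive,v0) N1.N1=(alive,v0) N1.N2=(alive,v0) | N2.N0=(alive,v0) N2.N1=(alive,v0) N2.N2=(alive,v0)
Op 2: gossip N1<->N2 -> N1.N0=(alive,v0) N1.N1=(alive,v0) N1.N2=(alive,v0) | N2.N0=(alive,v0) N2.N1=(alive,v0) N2.N2=(alive,v0)
Op 3: gossip N1<->N0 -> N1.N0=(alive,v0) N1.N1=(alive,v0) N1.N2=(alive,v0) | N0.N0=(alive,v0) N0.N1=(alive,v0) N0.N2=(alive,v0)
Op 4: N0 marks N2=alive -> (alive,v1)
Op 5: N2 marks N0=dead -> (dead,v1)
Op 6: gossip N0<->N1 -> N0.N0=(alive,v0) N0.N1=(alive,v0) N0.N2=(alive,v1) | N1.N0=(alive,v0) N1.N1=(alive,v0) N1.N2=(alive,v1)

Answer: N0=alive,0 N1=alive,0 N2=alive,1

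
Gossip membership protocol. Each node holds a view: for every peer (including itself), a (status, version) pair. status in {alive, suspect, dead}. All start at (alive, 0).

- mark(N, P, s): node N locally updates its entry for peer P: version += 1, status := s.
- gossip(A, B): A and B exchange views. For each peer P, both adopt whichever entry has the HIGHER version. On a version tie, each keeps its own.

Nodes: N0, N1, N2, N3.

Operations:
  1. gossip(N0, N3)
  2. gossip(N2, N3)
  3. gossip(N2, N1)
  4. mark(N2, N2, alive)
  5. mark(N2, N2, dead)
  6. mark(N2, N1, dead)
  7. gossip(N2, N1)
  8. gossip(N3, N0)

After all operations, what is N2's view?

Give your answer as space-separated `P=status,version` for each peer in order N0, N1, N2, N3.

Op 1: gossip N0<->N3 -> N0.N0=(alive,v0) N0.N1=(alive,v0) N0.N2=(alive,v0) N0.N3=(alive,v0) | N3.N0=(alive,v0) N3.N1=(alive,v0) N3.N2=(alive,v0) N3.N3=(alive,v0)
Op 2: gossip N2<->N3 -> N2.N0=(alive,v0) N2.N1=(alive,v0) N2.N2=(alive,v0) N2.N3=(alive,v0) | N3.N0=(alive,v0) N3.N1=(alive,v0) N3.N2=(alive,v0) N3.N3=(alive,v0)
Op 3: gossip N2<->N1 -> N2.N0=(alive,v0) N2.N1=(alive,v0) N2.N2=(alive,v0) N2.N3=(alive,v0) | N1.N0=(alive,v0) N1.N1=(alive,v0) N1.N2=(alive,v0) N1.N3=(alive,v0)
Op 4: N2 marks N2=alive -> (alive,v1)
Op 5: N2 marks N2=dead -> (dead,v2)
Op 6: N2 marks N1=dead -> (dead,v1)
Op 7: gossip N2<->N1 -> N2.N0=(alive,v0) N2.N1=(dead,v1) N2.N2=(dead,v2) N2.N3=(alive,v0) | N1.N0=(alive,v0) N1.N1=(dead,v1) N1.N2=(dead,v2) N1.N3=(alive,v0)
Op 8: gossip N3<->N0 -> N3.N0=(alive,v0) N3.N1=(alive,v0) N3.N2=(alive,v0) N3.N3=(alive,v0) | N0.N0=(alive,v0) N0.N1=(alive,v0) N0.N2=(alive,v0) N0.N3=(alive,v0)

Answer: N0=alive,0 N1=dead,1 N2=dead,2 N3=alive,0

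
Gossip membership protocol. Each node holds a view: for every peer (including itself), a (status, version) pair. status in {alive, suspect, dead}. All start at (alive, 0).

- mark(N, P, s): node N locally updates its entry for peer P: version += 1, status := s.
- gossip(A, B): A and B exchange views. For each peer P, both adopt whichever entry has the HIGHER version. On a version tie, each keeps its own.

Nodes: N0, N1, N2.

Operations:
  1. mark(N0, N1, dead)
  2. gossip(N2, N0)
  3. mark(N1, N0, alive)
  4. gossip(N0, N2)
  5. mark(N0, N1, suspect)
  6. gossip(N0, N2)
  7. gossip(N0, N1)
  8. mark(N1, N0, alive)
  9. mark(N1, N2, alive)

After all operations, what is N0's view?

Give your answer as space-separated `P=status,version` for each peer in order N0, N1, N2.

Op 1: N0 marks N1=dead -> (dead,v1)
Op 2: gossip N2<->N0 -> N2.N0=(alive,v0) N2.N1=(dead,v1) N2.N2=(alive,v0) | N0.N0=(alive,v0) N0.N1=(dead,v1) N0.N2=(alive,v0)
Op 3: N1 marks N0=alive -> (alive,v1)
Op 4: gossip N0<->N2 -> N0.N0=(alive,v0) N0.N1=(dead,v1) N0.N2=(alive,v0) | N2.N0=(alive,v0) N2.N1=(dead,v1) N2.N2=(alive,v0)
Op 5: N0 marks N1=suspect -> (suspect,v2)
Op 6: gossip N0<->N2 -> N0.N0=(alive,v0) N0.N1=(suspect,v2) N0.N2=(alive,v0) | N2.N0=(alive,v0) N2.N1=(suspect,v2) N2.N2=(alive,v0)
Op 7: gossip N0<->N1 -> N0.N0=(alive,v1) N0.N1=(suspect,v2) N0.N2=(alive,v0) | N1.N0=(alive,v1) N1.N1=(suspect,v2) N1.N2=(alive,v0)
Op 8: N1 marks N0=alive -> (alive,v2)
Op 9: N1 marks N2=alive -> (alive,v1)

Answer: N0=alive,1 N1=suspect,2 N2=alive,0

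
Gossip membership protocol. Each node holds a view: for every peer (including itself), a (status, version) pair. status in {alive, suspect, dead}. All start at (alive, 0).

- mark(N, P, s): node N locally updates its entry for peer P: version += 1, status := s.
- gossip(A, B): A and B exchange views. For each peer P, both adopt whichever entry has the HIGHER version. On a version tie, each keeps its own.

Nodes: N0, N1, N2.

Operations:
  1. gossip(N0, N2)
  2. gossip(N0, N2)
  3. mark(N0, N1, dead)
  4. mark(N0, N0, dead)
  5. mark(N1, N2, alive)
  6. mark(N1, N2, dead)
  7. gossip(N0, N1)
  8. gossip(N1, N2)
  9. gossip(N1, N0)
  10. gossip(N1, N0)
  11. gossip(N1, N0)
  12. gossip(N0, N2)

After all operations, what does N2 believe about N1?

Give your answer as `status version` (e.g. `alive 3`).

Answer: dead 1

Derivation:
Op 1: gossip N0<->N2 -> N0.N0=(alive,v0) N0.N1=(alive,v0) N0.N2=(alive,v0) | N2.N0=(alive,v0) N2.N1=(alive,v0) N2.N2=(alive,v0)
Op 2: gossip N0<->N2 -> N0.N0=(alive,v0) N0.N1=(alive,v0) N0.N2=(alive,v0) | N2.N0=(alive,v0) N2.N1=(alive,v0) N2.N2=(alive,v0)
Op 3: N0 marks N1=dead -> (dead,v1)
Op 4: N0 marks N0=dead -> (dead,v1)
Op 5: N1 marks N2=alive -> (alive,v1)
Op 6: N1 marks N2=dead -> (dead,v2)
Op 7: gossip N0<->N1 -> N0.N0=(dead,v1) N0.N1=(dead,v1) N0.N2=(dead,v2) | N1.N0=(dead,v1) N1.N1=(dead,v1) N1.N2=(dead,v2)
Op 8: gossip N1<->N2 -> N1.N0=(dead,v1) N1.N1=(dead,v1) N1.N2=(dead,v2) | N2.N0=(dead,v1) N2.N1=(dead,v1) N2.N2=(dead,v2)
Op 9: gossip N1<->N0 -> N1.N0=(dead,v1) N1.N1=(dead,v1) N1.N2=(dead,v2) | N0.N0=(dead,v1) N0.N1=(dead,v1) N0.N2=(dead,v2)
Op 10: gossip N1<->N0 -> N1.N0=(dead,v1) N1.N1=(dead,v1) N1.N2=(dead,v2) | N0.N0=(dead,v1) N0.N1=(dead,v1) N0.N2=(dead,v2)
Op 11: gossip N1<->N0 -> N1.N0=(dead,v1) N1.N1=(dead,v1) N1.N2=(dead,v2) | N0.N0=(dead,v1) N0.N1=(dead,v1) N0.N2=(dead,v2)
Op 12: gossip N0<->N2 -> N0.N0=(dead,v1) N0.N1=(dead,v1) N0.N2=(dead,v2) | N2.N0=(dead,v1) N2.N1=(dead,v1) N2.N2=(dead,v2)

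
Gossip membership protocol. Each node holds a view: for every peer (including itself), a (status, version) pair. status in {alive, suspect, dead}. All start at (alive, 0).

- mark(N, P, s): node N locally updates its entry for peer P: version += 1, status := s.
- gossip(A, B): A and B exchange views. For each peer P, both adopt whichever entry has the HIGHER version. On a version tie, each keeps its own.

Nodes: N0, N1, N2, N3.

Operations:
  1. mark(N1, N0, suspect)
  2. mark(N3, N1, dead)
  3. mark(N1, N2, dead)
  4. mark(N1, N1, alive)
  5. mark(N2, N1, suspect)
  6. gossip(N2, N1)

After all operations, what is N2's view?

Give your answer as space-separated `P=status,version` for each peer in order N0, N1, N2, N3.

Answer: N0=suspect,1 N1=suspect,1 N2=dead,1 N3=alive,0

Derivation:
Op 1: N1 marks N0=suspect -> (suspect,v1)
Op 2: N3 marks N1=dead -> (dead,v1)
Op 3: N1 marks N2=dead -> (dead,v1)
Op 4: N1 marks N1=alive -> (alive,v1)
Op 5: N2 marks N1=suspect -> (suspect,v1)
Op 6: gossip N2<->N1 -> N2.N0=(suspect,v1) N2.N1=(suspect,v1) N2.N2=(dead,v1) N2.N3=(alive,v0) | N1.N0=(suspect,v1) N1.N1=(alive,v1) N1.N2=(dead,v1) N1.N3=(alive,v0)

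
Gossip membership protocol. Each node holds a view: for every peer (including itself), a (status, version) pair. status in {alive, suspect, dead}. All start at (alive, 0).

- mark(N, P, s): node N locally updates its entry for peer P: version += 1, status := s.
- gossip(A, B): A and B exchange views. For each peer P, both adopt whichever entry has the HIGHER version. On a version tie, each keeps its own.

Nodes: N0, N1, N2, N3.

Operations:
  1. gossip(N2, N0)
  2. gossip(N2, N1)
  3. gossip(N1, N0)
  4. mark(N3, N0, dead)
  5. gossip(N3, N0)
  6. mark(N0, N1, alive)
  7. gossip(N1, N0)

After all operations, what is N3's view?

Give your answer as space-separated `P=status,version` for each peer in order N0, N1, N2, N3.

Op 1: gossip N2<->N0 -> N2.N0=(alive,v0) N2.N1=(alive,v0) N2.N2=(alive,v0) N2.N3=(alive,v0) | N0.N0=(alive,v0) N0.N1=(alive,v0) N0.N2=(alive,v0) N0.N3=(alive,v0)
Op 2: gossip N2<->N1 -> N2.N0=(alive,v0) N2.N1=(alive,v0) N2.N2=(alive,v0) N2.N3=(alive,v0) | N1.N0=(alive,v0) N1.N1=(alive,v0) N1.N2=(alive,v0) N1.N3=(alive,v0)
Op 3: gossip N1<->N0 -> N1.N0=(alive,v0) N1.N1=(alive,v0) N1.N2=(alive,v0) N1.N3=(alive,v0) | N0.N0=(alive,v0) N0.N1=(alive,v0) N0.N2=(alive,v0) N0.N3=(alive,v0)
Op 4: N3 marks N0=dead -> (dead,v1)
Op 5: gossip N3<->N0 -> N3.N0=(dead,v1) N3.N1=(alive,v0) N3.N2=(alive,v0) N3.N3=(alive,v0) | N0.N0=(dead,v1) N0.N1=(alive,v0) N0.N2=(alive,v0) N0.N3=(alive,v0)
Op 6: N0 marks N1=alive -> (alive,v1)
Op 7: gossip N1<->N0 -> N1.N0=(dead,v1) N1.N1=(alive,v1) N1.N2=(alive,v0) N1.N3=(alive,v0) | N0.N0=(dead,v1) N0.N1=(alive,v1) N0.N2=(alive,v0) N0.N3=(alive,v0)

Answer: N0=dead,1 N1=alive,0 N2=alive,0 N3=alive,0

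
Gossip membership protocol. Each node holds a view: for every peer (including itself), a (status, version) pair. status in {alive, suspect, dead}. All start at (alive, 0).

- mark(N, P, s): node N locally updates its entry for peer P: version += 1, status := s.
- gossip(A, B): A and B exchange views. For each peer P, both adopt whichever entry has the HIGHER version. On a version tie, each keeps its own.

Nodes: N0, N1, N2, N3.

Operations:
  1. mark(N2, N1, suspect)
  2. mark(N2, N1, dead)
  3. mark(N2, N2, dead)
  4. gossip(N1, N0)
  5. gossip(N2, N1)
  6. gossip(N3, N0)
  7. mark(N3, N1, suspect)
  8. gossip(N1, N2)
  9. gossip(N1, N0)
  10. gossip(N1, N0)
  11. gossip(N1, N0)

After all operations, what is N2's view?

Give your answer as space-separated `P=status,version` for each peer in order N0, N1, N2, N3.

Op 1: N2 marks N1=suspect -> (suspect,v1)
Op 2: N2 marks N1=dead -> (dead,v2)
Op 3: N2 marks N2=dead -> (dead,v1)
Op 4: gossip N1<->N0 -> N1.N0=(alive,v0) N1.N1=(alive,v0) N1.N2=(alive,v0) N1.N3=(alive,v0) | N0.N0=(alive,v0) N0.N1=(alive,v0) N0.N2=(alive,v0) N0.N3=(alive,v0)
Op 5: gossip N2<->N1 -> N2.N0=(alive,v0) N2.N1=(dead,v2) N2.N2=(dead,v1) N2.N3=(alive,v0) | N1.N0=(alive,v0) N1.N1=(dead,v2) N1.N2=(dead,v1) N1.N3=(alive,v0)
Op 6: gossip N3<->N0 -> N3.N0=(alive,v0) N3.N1=(alive,v0) N3.N2=(alive,v0) N3.N3=(alive,v0) | N0.N0=(alive,v0) N0.N1=(alive,v0) N0.N2=(alive,v0) N0.N3=(alive,v0)
Op 7: N3 marks N1=suspect -> (suspect,v1)
Op 8: gossip N1<->N2 -> N1.N0=(alive,v0) N1.N1=(dead,v2) N1.N2=(dead,v1) N1.N3=(alive,v0) | N2.N0=(alive,v0) N2.N1=(dead,v2) N2.N2=(dead,v1) N2.N3=(alive,v0)
Op 9: gossip N1<->N0 -> N1.N0=(alive,v0) N1.N1=(dead,v2) N1.N2=(dead,v1) N1.N3=(alive,v0) | N0.N0=(alive,v0) N0.N1=(dead,v2) N0.N2=(dead,v1) N0.N3=(alive,v0)
Op 10: gossip N1<->N0 -> N1.N0=(alive,v0) N1.N1=(dead,v2) N1.N2=(dead,v1) N1.N3=(alive,v0) | N0.N0=(alive,v0) N0.N1=(dead,v2) N0.N2=(dead,v1) N0.N3=(alive,v0)
Op 11: gossip N1<->N0 -> N1.N0=(alive,v0) N1.N1=(dead,v2) N1.N2=(dead,v1) N1.N3=(alive,v0) | N0.N0=(alive,v0) N0.N1=(dead,v2) N0.N2=(dead,v1) N0.N3=(alive,v0)

Answer: N0=alive,0 N1=dead,2 N2=dead,1 N3=alive,0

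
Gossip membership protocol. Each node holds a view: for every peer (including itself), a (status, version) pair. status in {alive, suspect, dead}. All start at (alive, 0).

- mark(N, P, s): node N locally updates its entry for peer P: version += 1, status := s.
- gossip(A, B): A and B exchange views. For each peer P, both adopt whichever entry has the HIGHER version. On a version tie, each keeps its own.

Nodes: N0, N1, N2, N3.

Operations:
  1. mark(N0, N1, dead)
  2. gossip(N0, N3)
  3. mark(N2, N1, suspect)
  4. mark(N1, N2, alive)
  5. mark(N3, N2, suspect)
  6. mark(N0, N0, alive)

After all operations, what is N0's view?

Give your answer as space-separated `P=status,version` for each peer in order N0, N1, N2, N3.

Answer: N0=alive,1 N1=dead,1 N2=alive,0 N3=alive,0

Derivation:
Op 1: N0 marks N1=dead -> (dead,v1)
Op 2: gossip N0<->N3 -> N0.N0=(alive,v0) N0.N1=(dead,v1) N0.N2=(alive,v0) N0.N3=(alive,v0) | N3.N0=(alive,v0) N3.N1=(dead,v1) N3.N2=(alive,v0) N3.N3=(alive,v0)
Op 3: N2 marks N1=suspect -> (suspect,v1)
Op 4: N1 marks N2=alive -> (alive,v1)
Op 5: N3 marks N2=suspect -> (suspect,v1)
Op 6: N0 marks N0=alive -> (alive,v1)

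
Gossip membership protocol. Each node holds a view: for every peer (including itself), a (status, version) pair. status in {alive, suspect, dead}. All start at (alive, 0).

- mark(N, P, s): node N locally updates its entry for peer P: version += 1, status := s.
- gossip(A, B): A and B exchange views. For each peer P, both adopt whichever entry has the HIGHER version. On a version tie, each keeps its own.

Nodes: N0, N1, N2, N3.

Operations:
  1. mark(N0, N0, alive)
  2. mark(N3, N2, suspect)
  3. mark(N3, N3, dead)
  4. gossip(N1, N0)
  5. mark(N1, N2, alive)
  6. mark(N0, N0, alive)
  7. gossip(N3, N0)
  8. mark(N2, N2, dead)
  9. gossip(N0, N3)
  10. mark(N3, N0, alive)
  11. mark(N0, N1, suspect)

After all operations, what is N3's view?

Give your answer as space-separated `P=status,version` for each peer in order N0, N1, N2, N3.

Answer: N0=alive,3 N1=alive,0 N2=suspect,1 N3=dead,1

Derivation:
Op 1: N0 marks N0=alive -> (alive,v1)
Op 2: N3 marks N2=suspect -> (suspect,v1)
Op 3: N3 marks N3=dead -> (dead,v1)
Op 4: gossip N1<->N0 -> N1.N0=(alive,v1) N1.N1=(alive,v0) N1.N2=(alive,v0) N1.N3=(alive,v0) | N0.N0=(alive,v1) N0.N1=(alive,v0) N0.N2=(alive,v0) N0.N3=(alive,v0)
Op 5: N1 marks N2=alive -> (alive,v1)
Op 6: N0 marks N0=alive -> (alive,v2)
Op 7: gossip N3<->N0 -> N3.N0=(alive,v2) N3.N1=(alive,v0) N3.N2=(suspect,v1) N3.N3=(dead,v1) | N0.N0=(alive,v2) N0.N1=(alive,v0) N0.N2=(suspect,v1) N0.N3=(dead,v1)
Op 8: N2 marks N2=dead -> (dead,v1)
Op 9: gossip N0<->N3 -> N0.N0=(alive,v2) N0.N1=(alive,v0) N0.N2=(suspect,v1) N0.N3=(dead,v1) | N3.N0=(alive,v2) N3.N1=(alive,v0) N3.N2=(suspect,v1) N3.N3=(dead,v1)
Op 10: N3 marks N0=alive -> (alive,v3)
Op 11: N0 marks N1=suspect -> (suspect,v1)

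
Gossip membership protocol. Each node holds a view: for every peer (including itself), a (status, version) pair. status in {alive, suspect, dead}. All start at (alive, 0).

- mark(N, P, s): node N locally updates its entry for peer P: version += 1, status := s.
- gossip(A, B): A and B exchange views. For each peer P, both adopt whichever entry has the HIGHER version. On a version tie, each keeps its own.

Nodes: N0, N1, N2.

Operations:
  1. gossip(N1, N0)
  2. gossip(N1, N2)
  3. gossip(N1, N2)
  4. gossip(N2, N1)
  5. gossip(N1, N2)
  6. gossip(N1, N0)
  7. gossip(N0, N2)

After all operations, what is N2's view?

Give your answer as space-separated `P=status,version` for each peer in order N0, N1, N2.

Answer: N0=alive,0 N1=alive,0 N2=alive,0

Derivation:
Op 1: gossip N1<->N0 -> N1.N0=(alive,v0) N1.N1=(alive,v0) N1.N2=(alive,v0) | N0.N0=(alive,v0) N0.N1=(alive,v0) N0.N2=(alive,v0)
Op 2: gossip N1<->N2 -> N1.N0=(alive,v0) N1.N1=(alive,v0) N1.N2=(alive,v0) | N2.N0=(alive,v0) N2.N1=(alive,v0) N2.N2=(alive,v0)
Op 3: gossip N1<->N2 -> N1.N0=(alive,v0) N1.N1=(alive,v0) N1.N2=(alive,v0) | N2.N0=(alive,v0) N2.N1=(alive,v0) N2.N2=(alive,v0)
Op 4: gossip N2<->N1 -> N2.N0=(alive,v0) N2.N1=(alive,v0) N2.N2=(alive,v0) | N1.N0=(alive,v0) N1.N1=(alive,v0) N1.N2=(alive,v0)
Op 5: gossip N1<->N2 -> N1.N0=(alive,v0) N1.N1=(alive,v0) N1.N2=(alive,v0) | N2.N0=(alive,v0) N2.N1=(alive,v0) N2.N2=(alive,v0)
Op 6: gossip N1<->N0 -> N1.N0=(alive,v0) N1.N1=(alive,v0) N1.N2=(alive,v0) | N0.N0=(alive,v0) N0.N1=(alive,v0) N0.N2=(alive,v0)
Op 7: gossip N0<->N2 -> N0.N0=(alive,v0) N0.N1=(alive,v0) N0.N2=(alive,v0) | N2.N0=(alive,v0) N2.N1=(alive,v0) N2.N2=(alive,v0)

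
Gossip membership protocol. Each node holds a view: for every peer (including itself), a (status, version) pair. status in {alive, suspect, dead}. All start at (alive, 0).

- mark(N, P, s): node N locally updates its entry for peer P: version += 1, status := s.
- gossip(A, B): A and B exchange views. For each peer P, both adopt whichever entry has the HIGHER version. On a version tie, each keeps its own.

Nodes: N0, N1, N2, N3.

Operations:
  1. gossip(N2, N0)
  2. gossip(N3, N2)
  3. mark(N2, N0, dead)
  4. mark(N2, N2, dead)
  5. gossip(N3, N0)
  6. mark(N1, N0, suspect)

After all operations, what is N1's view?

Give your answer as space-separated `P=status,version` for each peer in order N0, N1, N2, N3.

Answer: N0=suspect,1 N1=alive,0 N2=alive,0 N3=alive,0

Derivation:
Op 1: gossip N2<->N0 -> N2.N0=(alive,v0) N2.N1=(alive,v0) N2.N2=(alive,v0) N2.N3=(alive,v0) | N0.N0=(alive,v0) N0.N1=(alive,v0) N0.N2=(alive,v0) N0.N3=(alive,v0)
Op 2: gossip N3<->N2 -> N3.N0=(alive,v0) N3.N1=(alive,v0) N3.N2=(alive,v0) N3.N3=(alive,v0) | N2.N0=(alive,v0) N2.N1=(alive,v0) N2.N2=(alive,v0) N2.N3=(alive,v0)
Op 3: N2 marks N0=dead -> (dead,v1)
Op 4: N2 marks N2=dead -> (dead,v1)
Op 5: gossip N3<->N0 -> N3.N0=(alive,v0) N3.N1=(alive,v0) N3.N2=(alive,v0) N3.N3=(alive,v0) | N0.N0=(alive,v0) N0.N1=(alive,v0) N0.N2=(alive,v0) N0.N3=(alive,v0)
Op 6: N1 marks N0=suspect -> (suspect,v1)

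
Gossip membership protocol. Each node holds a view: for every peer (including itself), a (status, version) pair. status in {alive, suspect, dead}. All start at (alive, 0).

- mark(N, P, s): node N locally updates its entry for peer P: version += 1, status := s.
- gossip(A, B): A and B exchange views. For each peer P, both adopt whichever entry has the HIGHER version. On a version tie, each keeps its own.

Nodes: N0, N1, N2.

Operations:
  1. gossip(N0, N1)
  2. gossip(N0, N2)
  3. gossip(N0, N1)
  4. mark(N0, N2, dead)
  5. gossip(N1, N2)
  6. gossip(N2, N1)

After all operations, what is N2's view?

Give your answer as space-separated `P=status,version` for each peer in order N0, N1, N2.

Answer: N0=alive,0 N1=alive,0 N2=alive,0

Derivation:
Op 1: gossip N0<->N1 -> N0.N0=(alive,v0) N0.N1=(alive,v0) N0.N2=(alive,v0) | N1.N0=(alive,v0) N1.N1=(alive,v0) N1.N2=(alive,v0)
Op 2: gossip N0<->N2 -> N0.N0=(alive,v0) N0.N1=(alive,v0) N0.N2=(alive,v0) | N2.N0=(alive,v0) N2.N1=(alive,v0) N2.N2=(alive,v0)
Op 3: gossip N0<->N1 -> N0.N0=(alive,v0) N0.N1=(alive,v0) N0.N2=(alive,v0) | N1.N0=(alive,v0) N1.N1=(alive,v0) N1.N2=(alive,v0)
Op 4: N0 marks N2=dead -> (dead,v1)
Op 5: gossip N1<->N2 -> N1.N0=(alive,v0) N1.N1=(alive,v0) N1.N2=(alive,v0) | N2.N0=(alive,v0) N2.N1=(alive,v0) N2.N2=(alive,v0)
Op 6: gossip N2<->N1 -> N2.N0=(alive,v0) N2.N1=(alive,v0) N2.N2=(alive,v0) | N1.N0=(alive,v0) N1.N1=(alive,v0) N1.N2=(alive,v0)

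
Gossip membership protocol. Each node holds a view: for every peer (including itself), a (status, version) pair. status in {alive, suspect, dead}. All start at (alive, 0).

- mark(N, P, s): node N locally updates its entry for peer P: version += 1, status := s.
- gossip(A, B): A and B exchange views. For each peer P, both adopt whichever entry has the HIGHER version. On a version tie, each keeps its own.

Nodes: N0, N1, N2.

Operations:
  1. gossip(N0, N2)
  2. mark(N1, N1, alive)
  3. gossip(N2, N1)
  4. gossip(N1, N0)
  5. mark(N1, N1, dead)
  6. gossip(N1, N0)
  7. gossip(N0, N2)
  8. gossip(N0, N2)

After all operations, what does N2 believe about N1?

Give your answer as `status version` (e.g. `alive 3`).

Answer: dead 2

Derivation:
Op 1: gossip N0<->N2 -> N0.N0=(alive,v0) N0.N1=(alive,v0) N0.N2=(alive,v0) | N2.N0=(alive,v0) N2.N1=(alive,v0) N2.N2=(alive,v0)
Op 2: N1 marks N1=alive -> (alive,v1)
Op 3: gossip N2<->N1 -> N2.N0=(alive,v0) N2.N1=(alive,v1) N2.N2=(alive,v0) | N1.N0=(alive,v0) N1.N1=(alive,v1) N1.N2=(alive,v0)
Op 4: gossip N1<->N0 -> N1.N0=(alive,v0) N1.N1=(alive,v1) N1.N2=(alive,v0) | N0.N0=(alive,v0) N0.N1=(alive,v1) N0.N2=(alive,v0)
Op 5: N1 marks N1=dead -> (dead,v2)
Op 6: gossip N1<->N0 -> N1.N0=(alive,v0) N1.N1=(dead,v2) N1.N2=(alive,v0) | N0.N0=(alive,v0) N0.N1=(dead,v2) N0.N2=(alive,v0)
Op 7: gossip N0<->N2 -> N0.N0=(alive,v0) N0.N1=(dead,v2) N0.N2=(alive,v0) | N2.N0=(alive,v0) N2.N1=(dead,v2) N2.N2=(alive,v0)
Op 8: gossip N0<->N2 -> N0.N0=(alive,v0) N0.N1=(dead,v2) N0.N2=(alive,v0) | N2.N0=(alive,v0) N2.N1=(dead,v2) N2.N2=(alive,v0)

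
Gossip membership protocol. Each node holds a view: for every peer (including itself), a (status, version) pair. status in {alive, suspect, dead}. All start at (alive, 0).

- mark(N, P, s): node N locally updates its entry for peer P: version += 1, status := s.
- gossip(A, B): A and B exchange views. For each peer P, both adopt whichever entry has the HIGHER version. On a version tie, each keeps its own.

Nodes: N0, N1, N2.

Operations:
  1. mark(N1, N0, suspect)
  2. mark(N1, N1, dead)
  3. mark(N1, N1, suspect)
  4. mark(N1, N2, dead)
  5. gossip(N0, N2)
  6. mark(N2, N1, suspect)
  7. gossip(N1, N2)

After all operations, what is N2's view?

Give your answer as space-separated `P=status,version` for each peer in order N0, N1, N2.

Op 1: N1 marks N0=suspect -> (suspect,v1)
Op 2: N1 marks N1=dead -> (dead,v1)
Op 3: N1 marks N1=suspect -> (suspect,v2)
Op 4: N1 marks N2=dead -> (dead,v1)
Op 5: gossip N0<->N2 -> N0.N0=(alive,v0) N0.N1=(alive,v0) N0.N2=(alive,v0) | N2.N0=(alive,v0) N2.N1=(alive,v0) N2.N2=(alive,v0)
Op 6: N2 marks N1=suspect -> (suspect,v1)
Op 7: gossip N1<->N2 -> N1.N0=(suspect,v1) N1.N1=(suspect,v2) N1.N2=(dead,v1) | N2.N0=(suspect,v1) N2.N1=(suspect,v2) N2.N2=(dead,v1)

Answer: N0=suspect,1 N1=suspect,2 N2=dead,1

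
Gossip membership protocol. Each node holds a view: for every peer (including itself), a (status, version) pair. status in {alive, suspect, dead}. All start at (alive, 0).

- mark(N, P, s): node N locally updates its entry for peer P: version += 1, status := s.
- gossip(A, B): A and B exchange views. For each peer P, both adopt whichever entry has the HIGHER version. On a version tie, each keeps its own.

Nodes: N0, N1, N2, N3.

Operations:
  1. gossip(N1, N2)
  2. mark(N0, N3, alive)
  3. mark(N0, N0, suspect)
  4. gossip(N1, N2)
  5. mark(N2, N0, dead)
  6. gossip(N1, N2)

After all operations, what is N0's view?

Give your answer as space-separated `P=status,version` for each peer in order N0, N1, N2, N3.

Op 1: gossip N1<->N2 -> N1.N0=(alive,v0) N1.N1=(alive,v0) N1.N2=(alive,v0) N1.N3=(alive,v0) | N2.N0=(alive,v0) N2.N1=(alive,v0) N2.N2=(alive,v0) N2.N3=(alive,v0)
Op 2: N0 marks N3=alive -> (alive,v1)
Op 3: N0 marks N0=suspect -> (suspect,v1)
Op 4: gossip N1<->N2 -> N1.N0=(alive,v0) N1.N1=(alive,v0) N1.N2=(alive,v0) N1.N3=(alive,v0) | N2.N0=(alive,v0) N2.N1=(alive,v0) N2.N2=(alive,v0) N2.N3=(alive,v0)
Op 5: N2 marks N0=dead -> (dead,v1)
Op 6: gossip N1<->N2 -> N1.N0=(dead,v1) N1.N1=(alive,v0) N1.N2=(alive,v0) N1.N3=(alive,v0) | N2.N0=(dead,v1) N2.N1=(alive,v0) N2.N2=(alive,v0) N2.N3=(alive,v0)

Answer: N0=suspect,1 N1=alive,0 N2=alive,0 N3=alive,1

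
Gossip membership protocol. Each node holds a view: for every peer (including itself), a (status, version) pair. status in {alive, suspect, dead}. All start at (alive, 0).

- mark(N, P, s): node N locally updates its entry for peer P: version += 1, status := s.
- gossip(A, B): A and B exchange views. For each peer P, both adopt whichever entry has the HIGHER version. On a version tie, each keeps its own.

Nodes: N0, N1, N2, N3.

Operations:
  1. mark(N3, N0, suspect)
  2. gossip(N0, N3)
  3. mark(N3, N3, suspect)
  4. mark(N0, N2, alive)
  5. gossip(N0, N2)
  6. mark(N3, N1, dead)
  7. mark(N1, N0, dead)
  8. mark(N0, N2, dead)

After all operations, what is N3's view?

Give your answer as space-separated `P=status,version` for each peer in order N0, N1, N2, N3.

Op 1: N3 marks N0=suspect -> (suspect,v1)
Op 2: gossip N0<->N3 -> N0.N0=(suspect,v1) N0.N1=(alive,v0) N0.N2=(alive,v0) N0.N3=(alive,v0) | N3.N0=(suspect,v1) N3.N1=(alive,v0) N3.N2=(alive,v0) N3.N3=(alive,v0)
Op 3: N3 marks N3=suspect -> (suspect,v1)
Op 4: N0 marks N2=alive -> (alive,v1)
Op 5: gossip N0<->N2 -> N0.N0=(suspect,v1) N0.N1=(alive,v0) N0.N2=(alive,v1) N0.N3=(alive,v0) | N2.N0=(suspect,v1) N2.N1=(alive,v0) N2.N2=(alive,v1) N2.N3=(alive,v0)
Op 6: N3 marks N1=dead -> (dead,v1)
Op 7: N1 marks N0=dead -> (dead,v1)
Op 8: N0 marks N2=dead -> (dead,v2)

Answer: N0=suspect,1 N1=dead,1 N2=alive,0 N3=suspect,1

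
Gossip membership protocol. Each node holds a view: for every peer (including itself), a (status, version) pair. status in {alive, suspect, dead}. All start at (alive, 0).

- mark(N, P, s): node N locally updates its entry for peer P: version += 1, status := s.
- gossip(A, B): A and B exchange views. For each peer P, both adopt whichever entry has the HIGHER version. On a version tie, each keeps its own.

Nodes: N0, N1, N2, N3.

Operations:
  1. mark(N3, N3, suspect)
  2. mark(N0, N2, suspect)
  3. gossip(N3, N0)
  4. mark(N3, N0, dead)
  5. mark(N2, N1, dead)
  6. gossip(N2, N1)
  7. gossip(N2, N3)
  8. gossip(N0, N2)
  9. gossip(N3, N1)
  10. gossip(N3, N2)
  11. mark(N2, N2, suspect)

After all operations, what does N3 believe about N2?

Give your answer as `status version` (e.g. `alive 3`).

Op 1: N3 marks N3=suspect -> (suspect,v1)
Op 2: N0 marks N2=suspect -> (suspect,v1)
Op 3: gossip N3<->N0 -> N3.N0=(alive,v0) N3.N1=(alive,v0) N3.N2=(suspect,v1) N3.N3=(suspect,v1) | N0.N0=(alive,v0) N0.N1=(alive,v0) N0.N2=(suspect,v1) N0.N3=(suspect,v1)
Op 4: N3 marks N0=dead -> (dead,v1)
Op 5: N2 marks N1=dead -> (dead,v1)
Op 6: gossip N2<->N1 -> N2.N0=(alive,v0) N2.N1=(dead,v1) N2.N2=(alive,v0) N2.N3=(alive,v0) | N1.N0=(alive,v0) N1.N1=(dead,v1) N1.N2=(alive,v0) N1.N3=(alive,v0)
Op 7: gossip N2<->N3 -> N2.N0=(dead,v1) N2.N1=(dead,v1) N2.N2=(suspect,v1) N2.N3=(suspect,v1) | N3.N0=(dead,v1) N3.N1=(dead,v1) N3.N2=(suspect,v1) N3.N3=(suspect,v1)
Op 8: gossip N0<->N2 -> N0.N0=(dead,v1) N0.N1=(dead,v1) N0.N2=(suspect,v1) N0.N3=(suspect,v1) | N2.N0=(dead,v1) N2.N1=(dead,v1) N2.N2=(suspect,v1) N2.N3=(suspect,v1)
Op 9: gossip N3<->N1 -> N3.N0=(dead,v1) N3.N1=(dead,v1) N3.N2=(suspect,v1) N3.N3=(suspect,v1) | N1.N0=(dead,v1) N1.N1=(dead,v1) N1.N2=(suspect,v1) N1.N3=(suspect,v1)
Op 10: gossip N3<->N2 -> N3.N0=(dead,v1) N3.N1=(dead,v1) N3.N2=(suspect,v1) N3.N3=(suspect,v1) | N2.N0=(dead,v1) N2.N1=(dead,v1) N2.N2=(suspect,v1) N2.N3=(suspect,v1)
Op 11: N2 marks N2=suspect -> (suspect,v2)

Answer: suspect 1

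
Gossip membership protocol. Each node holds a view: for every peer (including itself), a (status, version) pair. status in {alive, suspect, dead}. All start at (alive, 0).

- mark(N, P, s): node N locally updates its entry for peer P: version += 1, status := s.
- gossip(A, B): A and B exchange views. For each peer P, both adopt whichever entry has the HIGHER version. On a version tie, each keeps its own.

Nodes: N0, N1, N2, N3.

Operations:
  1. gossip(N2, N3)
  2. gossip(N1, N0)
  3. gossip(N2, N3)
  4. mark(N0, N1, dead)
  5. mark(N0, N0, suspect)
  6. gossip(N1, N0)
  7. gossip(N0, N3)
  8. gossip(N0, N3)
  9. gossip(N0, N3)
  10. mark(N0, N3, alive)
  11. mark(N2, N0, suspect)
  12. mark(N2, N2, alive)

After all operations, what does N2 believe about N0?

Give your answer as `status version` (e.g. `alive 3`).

Answer: suspect 1

Derivation:
Op 1: gossip N2<->N3 -> N2.N0=(alive,v0) N2.N1=(alive,v0) N2.N2=(alive,v0) N2.N3=(alive,v0) | N3.N0=(alive,v0) N3.N1=(alive,v0) N3.N2=(alive,v0) N3.N3=(alive,v0)
Op 2: gossip N1<->N0 -> N1.N0=(alive,v0) N1.N1=(alive,v0) N1.N2=(alive,v0) N1.N3=(alive,v0) | N0.N0=(alive,v0) N0.N1=(alive,v0) N0.N2=(alive,v0) N0.N3=(alive,v0)
Op 3: gossip N2<->N3 -> N2.N0=(alive,v0) N2.N1=(alive,v0) N2.N2=(alive,v0) N2.N3=(alive,v0) | N3.N0=(alive,v0) N3.N1=(alive,v0) N3.N2=(alive,v0) N3.N3=(alive,v0)
Op 4: N0 marks N1=dead -> (dead,v1)
Op 5: N0 marks N0=suspect -> (suspect,v1)
Op 6: gossip N1<->N0 -> N1.N0=(suspect,v1) N1.N1=(dead,v1) N1.N2=(alive,v0) N1.N3=(alive,v0) | N0.N0=(suspect,v1) N0.N1=(dead,v1) N0.N2=(alive,v0) N0.N3=(alive,v0)
Op 7: gossip N0<->N3 -> N0.N0=(suspect,v1) N0.N1=(dead,v1) N0.N2=(alive,v0) N0.N3=(alive,v0) | N3.N0=(suspect,v1) N3.N1=(dead,v1) N3.N2=(alive,v0) N3.N3=(alive,v0)
Op 8: gossip N0<->N3 -> N0.N0=(suspect,v1) N0.N1=(dead,v1) N0.N2=(alive,v0) N0.N3=(alive,v0) | N3.N0=(suspect,v1) N3.N1=(dead,v1) N3.N2=(alive,v0) N3.N3=(alive,v0)
Op 9: gossip N0<->N3 -> N0.N0=(suspect,v1) N0.N1=(dead,v1) N0.N2=(alive,v0) N0.N3=(alive,v0) | N3.N0=(suspect,v1) N3.N1=(dead,v1) N3.N2=(alive,v0) N3.N3=(alive,v0)
Op 10: N0 marks N3=alive -> (alive,v1)
Op 11: N2 marks N0=suspect -> (suspect,v1)
Op 12: N2 marks N2=alive -> (alive,v1)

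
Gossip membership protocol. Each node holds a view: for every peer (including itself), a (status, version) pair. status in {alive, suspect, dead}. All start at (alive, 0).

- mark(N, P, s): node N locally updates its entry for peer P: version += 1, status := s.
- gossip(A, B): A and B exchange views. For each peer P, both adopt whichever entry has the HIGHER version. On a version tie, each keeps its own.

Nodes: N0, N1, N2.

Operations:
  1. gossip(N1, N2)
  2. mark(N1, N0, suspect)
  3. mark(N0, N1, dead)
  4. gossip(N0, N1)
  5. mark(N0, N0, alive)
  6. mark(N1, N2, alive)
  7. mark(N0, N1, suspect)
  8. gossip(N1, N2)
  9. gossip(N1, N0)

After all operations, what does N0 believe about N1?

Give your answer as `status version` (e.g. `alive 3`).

Op 1: gossip N1<->N2 -> N1.N0=(alive,v0) N1.N1=(alive,v0) N1.N2=(alive,v0) | N2.N0=(alive,v0) N2.N1=(alive,v0) N2.N2=(alive,v0)
Op 2: N1 marks N0=suspect -> (suspect,v1)
Op 3: N0 marks N1=dead -> (dead,v1)
Op 4: gossip N0<->N1 -> N0.N0=(suspect,v1) N0.N1=(dead,v1) N0.N2=(alive,v0) | N1.N0=(suspect,v1) N1.N1=(dead,v1) N1.N2=(alive,v0)
Op 5: N0 marks N0=alive -> (alive,v2)
Op 6: N1 marks N2=alive -> (alive,v1)
Op 7: N0 marks N1=suspect -> (suspect,v2)
Op 8: gossip N1<->N2 -> N1.N0=(suspect,v1) N1.N1=(dead,v1) N1.N2=(alive,v1) | N2.N0=(suspect,v1) N2.N1=(dead,v1) N2.N2=(alive,v1)
Op 9: gossip N1<->N0 -> N1.N0=(alive,v2) N1.N1=(suspect,v2) N1.N2=(alive,v1) | N0.N0=(alive,v2) N0.N1=(suspect,v2) N0.N2=(alive,v1)

Answer: suspect 2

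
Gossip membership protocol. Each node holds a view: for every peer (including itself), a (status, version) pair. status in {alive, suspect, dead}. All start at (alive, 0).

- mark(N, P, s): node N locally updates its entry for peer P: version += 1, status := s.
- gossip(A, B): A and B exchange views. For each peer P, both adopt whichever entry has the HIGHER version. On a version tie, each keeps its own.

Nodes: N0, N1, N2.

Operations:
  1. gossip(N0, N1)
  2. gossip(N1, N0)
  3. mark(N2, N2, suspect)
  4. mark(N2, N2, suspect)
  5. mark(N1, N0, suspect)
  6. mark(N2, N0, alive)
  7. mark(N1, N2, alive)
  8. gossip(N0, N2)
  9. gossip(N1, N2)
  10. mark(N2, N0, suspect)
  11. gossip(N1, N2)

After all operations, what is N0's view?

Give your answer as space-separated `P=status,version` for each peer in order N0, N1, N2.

Op 1: gossip N0<->N1 -> N0.N0=(alive,v0) N0.N1=(alive,v0) N0.N2=(alive,v0) | N1.N0=(alive,v0) N1.N1=(alive,v0) N1.N2=(alive,v0)
Op 2: gossip N1<->N0 -> N1.N0=(alive,v0) N1.N1=(alive,v0) N1.N2=(alive,v0) | N0.N0=(alive,v0) N0.N1=(alive,v0) N0.N2=(alive,v0)
Op 3: N2 marks N2=suspect -> (suspect,v1)
Op 4: N2 marks N2=suspect -> (suspect,v2)
Op 5: N1 marks N0=suspect -> (suspect,v1)
Op 6: N2 marks N0=alive -> (alive,v1)
Op 7: N1 marks N2=alive -> (alive,v1)
Op 8: gossip N0<->N2 -> N0.N0=(alive,v1) N0.N1=(alive,v0) N0.N2=(suspect,v2) | N2.N0=(alive,v1) N2.N1=(alive,v0) N2.N2=(suspect,v2)
Op 9: gossip N1<->N2 -> N1.N0=(suspect,v1) N1.N1=(alive,v0) N1.N2=(suspect,v2) | N2.N0=(alive,v1) N2.N1=(alive,v0) N2.N2=(suspect,v2)
Op 10: N2 marks N0=suspect -> (suspect,v2)
Op 11: gossip N1<->N2 -> N1.N0=(suspect,v2) N1.N1=(alive,v0) N1.N2=(suspect,v2) | N2.N0=(suspect,v2) N2.N1=(alive,v0) N2.N2=(suspect,v2)

Answer: N0=alive,1 N1=alive,0 N2=suspect,2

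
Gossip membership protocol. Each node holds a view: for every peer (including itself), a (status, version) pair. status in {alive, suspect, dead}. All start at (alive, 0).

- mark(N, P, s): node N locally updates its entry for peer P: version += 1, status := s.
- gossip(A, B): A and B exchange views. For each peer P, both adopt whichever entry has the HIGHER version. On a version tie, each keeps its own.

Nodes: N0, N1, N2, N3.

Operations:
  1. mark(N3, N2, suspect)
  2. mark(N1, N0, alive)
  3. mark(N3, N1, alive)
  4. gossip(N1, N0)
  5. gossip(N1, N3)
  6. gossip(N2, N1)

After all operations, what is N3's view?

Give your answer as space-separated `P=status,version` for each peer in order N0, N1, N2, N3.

Answer: N0=alive,1 N1=alive,1 N2=suspect,1 N3=alive,0

Derivation:
Op 1: N3 marks N2=suspect -> (suspect,v1)
Op 2: N1 marks N0=alive -> (alive,v1)
Op 3: N3 marks N1=alive -> (alive,v1)
Op 4: gossip N1<->N0 -> N1.N0=(alive,v1) N1.N1=(alive,v0) N1.N2=(alive,v0) N1.N3=(alive,v0) | N0.N0=(alive,v1) N0.N1=(alive,v0) N0.N2=(alive,v0) N0.N3=(alive,v0)
Op 5: gossip N1<->N3 -> N1.N0=(alive,v1) N1.N1=(alive,v1) N1.N2=(suspect,v1) N1.N3=(alive,v0) | N3.N0=(alive,v1) N3.N1=(alive,v1) N3.N2=(suspect,v1) N3.N3=(alive,v0)
Op 6: gossip N2<->N1 -> N2.N0=(alive,v1) N2.N1=(alive,v1) N2.N2=(suspect,v1) N2.N3=(alive,v0) | N1.N0=(alive,v1) N1.N1=(alive,v1) N1.N2=(suspect,v1) N1.N3=(alive,v0)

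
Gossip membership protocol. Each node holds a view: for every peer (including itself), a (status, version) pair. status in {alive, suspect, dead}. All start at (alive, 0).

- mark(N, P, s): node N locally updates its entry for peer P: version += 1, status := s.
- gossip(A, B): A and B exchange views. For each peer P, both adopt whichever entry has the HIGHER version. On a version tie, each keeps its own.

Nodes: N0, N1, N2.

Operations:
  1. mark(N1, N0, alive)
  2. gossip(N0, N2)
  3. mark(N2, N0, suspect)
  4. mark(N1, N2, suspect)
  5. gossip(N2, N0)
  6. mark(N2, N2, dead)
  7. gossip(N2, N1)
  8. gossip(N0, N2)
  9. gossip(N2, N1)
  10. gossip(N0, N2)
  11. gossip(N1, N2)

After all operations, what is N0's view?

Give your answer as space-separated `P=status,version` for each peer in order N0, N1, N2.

Op 1: N1 marks N0=alive -> (alive,v1)
Op 2: gossip N0<->N2 -> N0.N0=(alive,v0) N0.N1=(alive,v0) N0.N2=(alive,v0) | N2.N0=(alive,v0) N2.N1=(alive,v0) N2.N2=(alive,v0)
Op 3: N2 marks N0=suspect -> (suspect,v1)
Op 4: N1 marks N2=suspect -> (suspect,v1)
Op 5: gossip N2<->N0 -> N2.N0=(suspect,v1) N2.N1=(alive,v0) N2.N2=(alive,v0) | N0.N0=(suspect,v1) N0.N1=(alive,v0) N0.N2=(alive,v0)
Op 6: N2 marks N2=dead -> (dead,v1)
Op 7: gossip N2<->N1 -> N2.N0=(suspect,v1) N2.N1=(alive,v0) N2.N2=(dead,v1) | N1.N0=(alive,v1) N1.N1=(alive,v0) N1.N2=(suspect,v1)
Op 8: gossip N0<->N2 -> N0.N0=(suspect,v1) N0.N1=(alive,v0) N0.N2=(dead,v1) | N2.N0=(suspect,v1) N2.N1=(alive,v0) N2.N2=(dead,v1)
Op 9: gossip N2<->N1 -> N2.N0=(suspect,v1) N2.N1=(alive,v0) N2.N2=(dead,v1) | N1.N0=(alive,v1) N1.N1=(alive,v0) N1.N2=(suspect,v1)
Op 10: gossip N0<->N2 -> N0.N0=(suspect,v1) N0.N1=(alive,v0) N0.N2=(dead,v1) | N2.N0=(suspect,v1) N2.N1=(alive,v0) N2.N2=(dead,v1)
Op 11: gossip N1<->N2 -> N1.N0=(alive,v1) N1.N1=(alive,v0) N1.N2=(suspect,v1) | N2.N0=(suspect,v1) N2.N1=(alive,v0) N2.N2=(dead,v1)

Answer: N0=suspect,1 N1=alive,0 N2=dead,1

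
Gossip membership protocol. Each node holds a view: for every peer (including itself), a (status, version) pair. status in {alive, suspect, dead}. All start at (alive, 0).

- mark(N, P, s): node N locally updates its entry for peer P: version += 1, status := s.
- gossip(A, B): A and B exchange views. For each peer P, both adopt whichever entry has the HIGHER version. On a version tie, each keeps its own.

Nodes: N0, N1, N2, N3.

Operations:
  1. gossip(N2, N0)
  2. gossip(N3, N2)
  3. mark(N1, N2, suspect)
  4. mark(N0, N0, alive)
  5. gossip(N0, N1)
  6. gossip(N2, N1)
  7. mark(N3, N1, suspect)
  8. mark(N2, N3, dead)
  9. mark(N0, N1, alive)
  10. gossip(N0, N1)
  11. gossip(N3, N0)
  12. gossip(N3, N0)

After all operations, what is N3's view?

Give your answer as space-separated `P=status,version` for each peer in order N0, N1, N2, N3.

Op 1: gossip N2<->N0 -> N2.N0=(alive,v0) N2.N1=(alive,v0) N2.N2=(alive,v0) N2.N3=(alive,v0) | N0.N0=(alive,v0) N0.N1=(alive,v0) N0.N2=(alive,v0) N0.N3=(alive,v0)
Op 2: gossip N3<->N2 -> N3.N0=(alive,v0) N3.N1=(alive,v0) N3.N2=(alive,v0) N3.N3=(alive,v0) | N2.N0=(alive,v0) N2.N1=(alive,v0) N2.N2=(alive,v0) N2.N3=(alive,v0)
Op 3: N1 marks N2=suspect -> (suspect,v1)
Op 4: N0 marks N0=alive -> (alive,v1)
Op 5: gossip N0<->N1 -> N0.N0=(alive,v1) N0.N1=(alive,v0) N0.N2=(suspect,v1) N0.N3=(alive,v0) | N1.N0=(alive,v1) N1.N1=(alive,v0) N1.N2=(suspect,v1) N1.N3=(alive,v0)
Op 6: gossip N2<->N1 -> N2.N0=(alive,v1) N2.N1=(alive,v0) N2.N2=(suspect,v1) N2.N3=(alive,v0) | N1.N0=(alive,v1) N1.N1=(alive,v0) N1.N2=(suspect,v1) N1.N3=(alive,v0)
Op 7: N3 marks N1=suspect -> (suspect,v1)
Op 8: N2 marks N3=dead -> (dead,v1)
Op 9: N0 marks N1=alive -> (alive,v1)
Op 10: gossip N0<->N1 -> N0.N0=(alive,v1) N0.N1=(alive,v1) N0.N2=(suspect,v1) N0.N3=(alive,v0) | N1.N0=(alive,v1) N1.N1=(alive,v1) N1.N2=(suspect,v1) N1.N3=(alive,v0)
Op 11: gossip N3<->N0 -> N3.N0=(alive,v1) N3.N1=(suspect,v1) N3.N2=(suspect,v1) N3.N3=(alive,v0) | N0.N0=(alive,v1) N0.N1=(alive,v1) N0.N2=(suspect,v1) N0.N3=(alive,v0)
Op 12: gossip N3<->N0 -> N3.N0=(alive,v1) N3.N1=(suspect,v1) N3.N2=(suspect,v1) N3.N3=(alive,v0) | N0.N0=(alive,v1) N0.N1=(alive,v1) N0.N2=(suspect,v1) N0.N3=(alive,v0)

Answer: N0=alive,1 N1=suspect,1 N2=suspect,1 N3=alive,0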